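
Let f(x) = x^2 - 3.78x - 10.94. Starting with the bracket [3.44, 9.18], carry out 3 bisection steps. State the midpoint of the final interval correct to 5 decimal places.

5.95125

f(3.440000) = -12.109600, f(9.180000) = 38.632000 (opposite signs)
step 1: m = 6.310000, f(m) = 5.024300 > 0 → root in [3.440000, 6.310000]
step 2: m = 4.875000, f(m) = -5.601875 < 0 → root in [4.875000, 6.310000]
step 3: m = 5.592500, f(m) = -0.803594 < 0 → root in [5.592500, 6.310000]
Midpoint of [5.592500, 6.310000] = 5.951250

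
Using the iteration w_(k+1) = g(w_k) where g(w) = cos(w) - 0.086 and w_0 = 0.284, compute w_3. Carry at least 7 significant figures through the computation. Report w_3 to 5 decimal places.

w_1 = g(0.284000) = 0.873942
w_2 = g(0.873942) = 0.555808
w_3 = g(0.555808) = 0.763474

0.76347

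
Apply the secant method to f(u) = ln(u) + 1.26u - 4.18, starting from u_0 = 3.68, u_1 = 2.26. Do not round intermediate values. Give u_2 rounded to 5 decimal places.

Secant update: u_(k+1) = u_k − f(u_k)·(u_k − u_(k-1))/(f(u_k) − f(u_(k-1))).
f(u_0) = 1.759713, f(u_1) = -0.517035
u_2 = 2.260000 - (-0.517035)·(2.260000 - 3.680000)/(-0.517035 - (1.759713)) = 2.582473; f(u_2) = 0.022664

2.58247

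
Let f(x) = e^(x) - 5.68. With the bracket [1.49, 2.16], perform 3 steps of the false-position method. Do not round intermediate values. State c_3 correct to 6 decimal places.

1.734990

False-position update: c = (a·f(b) − b·f(a))/(f(b) − f(a)); replace the endpoint whose sign matches f(c).
f(1.490000) = -1.242904, f(2.160000) = 2.991138
step 1: c = 1.686679, f(c) = -0.278489 < 0 → new bracket [1.686679, 2.160000]
step 2: c = 1.726994, f(c) = -0.056278 < 0 → new bracket [1.726994, 2.160000]
step 3: c = 1.734990, f(c) = -0.011128 < 0 → new bracket [1.734990, 2.160000]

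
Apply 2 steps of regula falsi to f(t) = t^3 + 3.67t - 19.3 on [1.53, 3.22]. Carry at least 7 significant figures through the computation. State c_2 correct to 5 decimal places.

2.16309

f(1.530000) = -10.103323, f(3.220000) = 25.903648
step 1: c = 2.004203, f(c) = -3.894032 < 0 → new bracket [2.004203, 3.220000]
step 2: c = 2.163086, f(c) = -1.240517 < 0 → new bracket [2.163086, 3.220000]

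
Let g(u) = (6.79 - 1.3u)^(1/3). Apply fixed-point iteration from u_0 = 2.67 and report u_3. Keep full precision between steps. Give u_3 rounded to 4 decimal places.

u_1 = g(2.670000) = 1.491657
u_2 = g(1.491657) = 1.692801
u_3 = g(1.692801) = 1.661820

1.6618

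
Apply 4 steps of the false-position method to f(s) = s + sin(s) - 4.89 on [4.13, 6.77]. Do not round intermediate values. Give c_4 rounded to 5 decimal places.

f(4.130000) = -1.595151, f(6.770000) = 2.347813
step 1: c = 5.198029, f(c) = -0.576348 < 0 → new bracket [5.198029, 6.770000]
step 2: c = 5.507862, f(c) = -0.082085 < 0 → new bracket [5.507862, 6.770000]
step 3: c = 5.550499, f(c) = -0.008371 < 0 → new bracket [5.550499, 6.770000]
step 4: c = 5.554831, f(c) = -0.000811 < 0 → new bracket [5.554831, 6.770000]

5.55483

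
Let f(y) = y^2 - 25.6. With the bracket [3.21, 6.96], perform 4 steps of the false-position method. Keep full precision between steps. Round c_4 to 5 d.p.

5.05823

False-position update: c = (a·f(b) − b·f(a))/(f(b) − f(a)); replace the endpoint whose sign matches f(c).
f(3.210000) = -15.295900, f(6.960000) = 22.841600
step 1: c = 4.714022, f(c) = -3.378000 < 0 → new bracket [4.714022, 6.960000]
step 2: c = 5.003382, f(c) = -0.566168 < 0 → new bracket [5.003382, 6.960000]
step 3: c = 5.050707, f(c) = -0.090357 < 0 → new bracket [5.050707, 6.960000]
step 4: c = 5.058230, f(c) = -0.014307 < 0 → new bracket [5.058230, 6.960000]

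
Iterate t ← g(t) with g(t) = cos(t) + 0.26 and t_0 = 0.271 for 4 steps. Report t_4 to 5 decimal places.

t_1 = g(0.271000) = 1.223504
t_2 = g(1.223504) = 0.600353
t_3 = g(0.600353) = 1.085136
t_4 = g(1.085136) = 0.726792

0.72679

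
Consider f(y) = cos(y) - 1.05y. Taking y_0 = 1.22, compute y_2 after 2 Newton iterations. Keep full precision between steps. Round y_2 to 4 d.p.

0.7178

f'(y) = -sin(y) - 1.05
y_0 = 1.220000: f = -0.937354, f' = -1.989099 → y_1 = 1.220000 - (-0.937354)/(-1.989099) = 0.748754
y_1 = 0.748754: f = -0.053655, f' = -1.730727 → y_2 = 0.748754 - (-0.053655)/(-1.730727) = 0.717753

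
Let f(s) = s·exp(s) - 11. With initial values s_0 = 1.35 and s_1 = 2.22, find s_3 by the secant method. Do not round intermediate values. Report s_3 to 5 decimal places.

1.77407

f(s_0) = -5.792476, f(s_1) = 9.440275
s_2 = 2.220000 - (9.440275)·(2.220000 - 1.350000)/(9.440275 - (-5.792476)) = 1.680830; f(s_2) = -1.973921
s_3 = 1.680830 - (-1.973921)·(1.680830 - 2.220000)/(-1.973921 - (9.440275)) = 1.774072; f(s_3) = -0.542188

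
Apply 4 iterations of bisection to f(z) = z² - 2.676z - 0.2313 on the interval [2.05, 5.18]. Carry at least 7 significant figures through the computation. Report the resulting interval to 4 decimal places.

[2.6369, 2.8325]

f(2.050000) = -1.514600, f(5.180000) = 12.739420 (opposite signs)
step 1: m = 3.615000, f(m) = 3.163185 > 0 → root in [2.050000, 3.615000]
step 2: m = 2.832500, f(m) = 0.211986 > 0 → root in [2.050000, 2.832500]
step 3: m = 2.441250, f(m) = -0.804383 < 0 → root in [2.441250, 2.832500]
step 4: m = 2.636875, f(m) = -0.334468 < 0 → root in [2.636875, 2.832500]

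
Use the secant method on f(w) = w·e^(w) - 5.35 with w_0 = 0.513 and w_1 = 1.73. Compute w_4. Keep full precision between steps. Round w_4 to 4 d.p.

f(w_0) = -4.493139, f(w_1) = 4.408331
w_2 = 1.730000 - (4.408331)·(1.730000 - 0.513000)/(4.408331 - (-4.493139)) = 1.127297; f(w_2) = -1.869693
w_3 = 1.127297 - (-1.869693)·(1.127297 - 1.730000)/(-1.869693 - (4.408331)) = 1.306792; f(w_3) = -0.522317
w_4 = 1.306792 - (-0.522317)·(1.306792 - 1.127297)/(-0.522317 - (-1.869693)) = 1.376373; f(w_4) = 0.101145

1.3764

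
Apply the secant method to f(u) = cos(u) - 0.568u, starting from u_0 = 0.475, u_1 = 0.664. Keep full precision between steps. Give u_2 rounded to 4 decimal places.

1.0349

f(u_0) = 0.619493, f(u_1) = 0.410381
u_2 = 0.664000 - (0.410381)·(0.664000 - 0.475000)/(0.410381 - (0.619493)) = 1.034913; f(u_2) = -0.077230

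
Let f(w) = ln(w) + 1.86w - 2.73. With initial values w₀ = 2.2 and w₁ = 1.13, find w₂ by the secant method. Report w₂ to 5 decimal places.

1.33381

f(w_0) = 2.150457, f(w_1) = -0.505982
w_2 = 1.130000 - (-0.505982)·(1.130000 - 2.200000)/(-0.505982 - (2.150457)) = 1.333807; f(w_2) = 0.038918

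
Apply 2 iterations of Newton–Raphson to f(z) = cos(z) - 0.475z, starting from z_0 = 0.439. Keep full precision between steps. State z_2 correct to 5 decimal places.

1.05293

f'(z) = -sin(z) - 0.475
z_0 = 0.439000: f = 0.696652, f' = -0.900035 → z_1 = 0.439000 - (0.696652)/(-0.900035) = 1.213028
z_1 = 1.213028: f = -0.226004, f' = -1.411681 → z_2 = 1.213028 - (-0.226004)/(-1.411681) = 1.052933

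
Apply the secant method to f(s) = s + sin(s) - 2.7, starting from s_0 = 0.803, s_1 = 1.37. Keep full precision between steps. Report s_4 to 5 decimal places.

Secant update: s_(k+1) = s_k − f(s_k)·(s_k − s_(k-1))/(f(s_k) − f(s_(k-1))).
f(s_0) = -1.177557, f(s_1) = -0.350092
s_2 = 1.370000 - (-0.350092)·(1.370000 - 0.803000)/(-0.350092 - (-1.177557)) = 1.609892; f(s_2) = -0.090872
s_3 = 1.609892 - (-0.090872)·(1.609892 - 1.370000)/(-0.090872 - (-0.350092)) = 1.693989; f(s_3) = -0.013590
s_4 = 1.693989 - (-0.013590)·(1.693989 - 1.609892)/(-0.013590 - (-0.090872)) = 1.708777; f(s_4) = -0.000727

1.70878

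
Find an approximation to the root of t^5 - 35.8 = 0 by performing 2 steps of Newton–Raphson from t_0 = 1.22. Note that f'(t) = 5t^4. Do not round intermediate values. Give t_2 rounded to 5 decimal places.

3.38925

Newton update: t ← t − f(t)/f'(t).
t_0 = 1.220000: f = -33.097292, f' = 11.076673 → t_1 = 1.220000 - (-33.097292)/(11.076673) = 4.208017
t_1 = 4.208017: f = 1283.633999, f' = 1567.762027 → t_2 = 4.208017 - (1283.633999)/(1567.762027) = 3.389249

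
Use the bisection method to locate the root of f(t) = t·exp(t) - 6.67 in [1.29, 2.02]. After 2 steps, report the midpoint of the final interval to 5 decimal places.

f(1.290000) = -1.983705, f(2.020000) = 8.557416 (opposite signs)
step 1: m = 1.655000, f(m) = 1.990747 > 0 → root in [1.290000, 1.655000]
step 2: m = 1.472500, f(m) = -0.249721 < 0 → root in [1.472500, 1.655000]
Midpoint of [1.472500, 1.655000] = 1.563750

1.56375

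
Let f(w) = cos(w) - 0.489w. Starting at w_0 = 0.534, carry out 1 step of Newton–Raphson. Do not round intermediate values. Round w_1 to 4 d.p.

f'(w) = -sin(w) - 0.489
w_0 = 0.534000: f = 0.599652, f' = -0.997981 → w_1 = 0.534000 - (0.599652)/(-0.997981) = 1.134865

1.1349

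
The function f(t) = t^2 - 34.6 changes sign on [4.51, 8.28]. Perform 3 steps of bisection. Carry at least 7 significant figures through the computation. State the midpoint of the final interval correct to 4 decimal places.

f(4.510000) = -14.259900, f(8.280000) = 33.958400 (opposite signs)
step 1: m = 6.395000, f(m) = 6.296025 > 0 → root in [4.510000, 6.395000]
step 2: m = 5.452500, f(m) = -4.870244 < 0 → root in [5.452500, 6.395000]
step 3: m = 5.923750, f(m) = 0.490814 > 0 → root in [5.452500, 5.923750]
Midpoint of [5.452500, 5.923750] = 5.688125

5.6881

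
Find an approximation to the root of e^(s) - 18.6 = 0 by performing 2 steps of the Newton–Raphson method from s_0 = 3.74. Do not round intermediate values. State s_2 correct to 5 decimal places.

2.95391

Newton update: s ← s − f(s)/f'(s).
f'(s) = e^(s)
s_0 = 3.740000: f = 23.497990, f' = 42.097990 → s_1 = 3.740000 - (23.497990)/(42.097990) = 3.181826
s_1 = 3.181826: f = 5.490711, f' = 24.090711 → s_2 = 3.181826 - (5.490711)/(24.090711) = 2.953908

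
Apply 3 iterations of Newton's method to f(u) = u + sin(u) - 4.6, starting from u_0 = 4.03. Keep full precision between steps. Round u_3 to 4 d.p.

f'(u) = 1 + cos(u)
u_0 = 4.030000: f = -1.346068, f' = 0.369351 → u_1 = 4.030000 - (-1.346068)/(0.369351) = 7.674413
u_1 = 7.674413: f = 4.058334, f' = 1.178605 → u_2 = 7.674413 - (4.058334)/(1.178605) = 4.231076
u_2 = 4.231076: f = -1.255312, f' = 0.537056 → u_3 = 4.231076 - (-1.255312)/(0.537056) = 6.568469

6.5685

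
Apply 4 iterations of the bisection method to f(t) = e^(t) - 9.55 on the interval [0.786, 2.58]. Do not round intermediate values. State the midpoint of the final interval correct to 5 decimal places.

f(0.786000) = -7.355400, f(2.580000) = 3.647138 (opposite signs)
step 1: m = 1.683000, f(m) = -4.168323 < 0 → root in [1.683000, 2.580000]
step 2: m = 2.131500, f(m) = -1.122501 < 0 → root in [2.131500, 2.580000]
step 3: m = 2.355750, f(m) = 0.996035 > 0 → root in [2.131500, 2.355750]
step 4: m = 2.243625, f(m) = -0.122556 < 0 → root in [2.243625, 2.355750]
Midpoint of [2.243625, 2.355750] = 2.299688

2.29969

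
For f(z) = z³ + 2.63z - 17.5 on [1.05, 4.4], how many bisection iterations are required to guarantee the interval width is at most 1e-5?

Initial width b − a = 4.4 − 1.05 = 3.350000.
After n steps the width is (b−a)/2^n; need (b−a)/2^n ≤ 1e-5.
So n ≥ log₂(3.350000/1e-5) = log₂(335000.0000) ≈ 18.3538.
Hence n = 19.

19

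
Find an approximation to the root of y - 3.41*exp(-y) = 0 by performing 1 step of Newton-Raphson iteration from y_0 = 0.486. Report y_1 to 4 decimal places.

1.0062

f'(y) = 1 + 3.41*exp(-y)
y_0 = 0.486000: f = -1.611429, f' = 3.097429 → y_1 = 0.486000 - (-1.611429)/(3.097429) = 1.006247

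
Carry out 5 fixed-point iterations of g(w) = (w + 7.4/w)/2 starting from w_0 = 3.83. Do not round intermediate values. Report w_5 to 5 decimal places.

2.72029

w_1 = g(3.830000) = 2.881057
w_2 = g(2.881057) = 2.724779
w_3 = g(2.724779) = 2.720298
w_4 = g(2.720298) = 2.720294
w_5 = g(2.720294) = 2.720294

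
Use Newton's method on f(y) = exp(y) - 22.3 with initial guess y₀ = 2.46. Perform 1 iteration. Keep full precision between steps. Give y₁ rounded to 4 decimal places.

3.3652

f'(y) = exp(y)
y_0 = 2.460000: f = -10.595188, f' = 11.704812 → y_1 = 2.460000 - (-10.595188)/(11.704812) = 3.365199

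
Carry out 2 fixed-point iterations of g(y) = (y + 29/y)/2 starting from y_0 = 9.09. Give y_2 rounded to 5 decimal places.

y_1 = g(9.090000) = 6.140160
y_2 = g(6.140160) = 5.431582

5.43158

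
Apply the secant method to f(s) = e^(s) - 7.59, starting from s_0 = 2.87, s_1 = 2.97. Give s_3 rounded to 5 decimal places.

Secant update: s_(k+1) = s_k − f(s_k)·(s_k − s_(k-1))/(f(s_k) − f(s_(k-1))).
f(s_0) = 10.047018, f(s_1) = 11.901920
s_2 = 2.970000 - (11.901920)·(2.970000 - 2.870000)/(11.901920 - (10.047018)) = 2.328353; f(s_2) = 2.671027
s_3 = 2.328353 - (2.671027)·(2.328353 - 2.970000)/(2.671027 - (11.901920)) = 2.142688; f(s_3) = 0.932312

2.14269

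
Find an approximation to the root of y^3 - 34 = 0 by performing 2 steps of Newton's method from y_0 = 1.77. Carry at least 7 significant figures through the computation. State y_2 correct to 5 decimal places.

3.69075

f'(y) = 3y^2
y_0 = 1.770000: f = -28.454767, f' = 9.398700 → y_1 = 1.770000 - (-28.454767)/(9.398700) = 4.797522
y_1 = 4.797522: f = 76.420780, f' = 69.048640 → y_2 = 4.797522 - (76.420780)/(69.048640) = 3.690754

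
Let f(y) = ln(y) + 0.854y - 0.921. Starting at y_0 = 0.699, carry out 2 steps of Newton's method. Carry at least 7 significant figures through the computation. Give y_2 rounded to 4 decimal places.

f'(y) = 1/y + 0.854
y_0 = 0.699000: f = -0.682159, f' = 2.284615 → y_1 = 0.699000 - (-0.682159)/(2.284615) = 0.997588
y_1 = 0.997588: f = -0.071475, f' = 1.856418 → y_2 = 0.997588 - (-0.071475)/(1.856418) = 1.036089

1.0361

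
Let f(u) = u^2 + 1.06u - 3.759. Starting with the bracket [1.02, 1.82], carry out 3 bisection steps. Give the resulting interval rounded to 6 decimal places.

f(1.020000) = -1.637400, f(1.820000) = 1.482600 (opposite signs)
step 1: m = 1.420000, f(m) = -0.237400 < 0 → root in [1.420000, 1.820000]
step 2: m = 1.620000, f(m) = 0.582600 > 0 → root in [1.420000, 1.620000]
step 3: m = 1.520000, f(m) = 0.162600 > 0 → root in [1.420000, 1.520000]

[1.420000, 1.520000]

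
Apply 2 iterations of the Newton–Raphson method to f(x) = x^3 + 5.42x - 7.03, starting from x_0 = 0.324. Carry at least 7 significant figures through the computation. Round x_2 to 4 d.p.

1.0805

f'(x) = 3x^2 + 5.42
x_0 = 0.324000: f = -5.239908, f' = 5.734928 → x_1 = 0.324000 - (-5.239908)/(5.734928) = 1.237683
x_1 = 1.237683: f = 1.574201, f' = 10.015580 → x_2 = 1.237683 - (1.574201)/(10.015580) = 1.080508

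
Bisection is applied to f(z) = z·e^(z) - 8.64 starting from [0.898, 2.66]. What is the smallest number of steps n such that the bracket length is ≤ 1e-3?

11

Initial width b − a = 2.66 − 0.898 = 1.762000.
After n steps the width is (b−a)/2^n; need (b−a)/2^n ≤ 1e-3.
So n ≥ log₂(1.762000/1e-3) = log₂(1762.0000) ≈ 10.7830.
Hence n = 11.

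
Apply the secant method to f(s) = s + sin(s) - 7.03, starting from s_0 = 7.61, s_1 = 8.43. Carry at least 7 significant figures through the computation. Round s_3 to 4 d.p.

f(s_0) = 1.550384, f(s_1) = 2.238638
s_2 = 8.430000 - (2.238638)·(8.430000 - 7.610000)/(2.238638 - (1.550384)) = 5.762841; f(s_2) = -1.764337
s_3 = 5.762841 - (-1.764337)·(5.762841 - 8.430000)/(-1.764337 - (2.238638)) = 6.938409; f(s_3) = 0.517745

6.9384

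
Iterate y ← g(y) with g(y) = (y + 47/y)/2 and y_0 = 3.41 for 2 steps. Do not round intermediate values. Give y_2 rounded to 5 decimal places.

7.03192

y_1 = g(3.410000) = 8.596496
y_2 = g(8.596496) = 7.031920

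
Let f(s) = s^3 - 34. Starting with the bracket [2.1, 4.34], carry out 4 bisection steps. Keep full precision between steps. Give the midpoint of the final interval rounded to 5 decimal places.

f(2.100000) = -24.739000, f(4.340000) = 47.746504 (opposite signs)
step 1: m = 3.220000, f(m) = -0.613752 < 0 → root in [3.220000, 4.340000]
step 2: m = 3.780000, f(m) = 20.010152 > 0 → root in [3.220000, 3.780000]
step 3: m = 3.500000, f(m) = 8.875000 > 0 → root in [3.220000, 3.500000]
step 4: m = 3.360000, f(m) = 3.933056 > 0 → root in [3.220000, 3.360000]
Midpoint of [3.220000, 3.360000] = 3.290000

3.29000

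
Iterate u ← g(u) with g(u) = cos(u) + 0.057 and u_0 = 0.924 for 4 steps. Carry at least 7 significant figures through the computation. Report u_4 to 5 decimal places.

u_1 = g(0.924000) = 0.659633
u_2 = g(0.659633) = 0.847217
u_3 = g(0.847217) = 0.719071
u_4 = g(0.719071) = 0.809418

0.80942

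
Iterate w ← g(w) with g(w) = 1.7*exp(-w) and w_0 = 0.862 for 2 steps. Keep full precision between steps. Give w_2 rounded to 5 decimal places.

0.82919

w_1 = g(0.862000) = 0.717938
w_2 = g(0.717938) = 0.829187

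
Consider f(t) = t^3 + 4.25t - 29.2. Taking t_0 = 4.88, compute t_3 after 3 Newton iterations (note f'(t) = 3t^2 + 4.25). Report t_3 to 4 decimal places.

2.6313

t_0 = 4.880000: f = 107.754272, f' = 75.693200 → t_1 = 4.880000 - (107.754272)/(75.693200) = 3.456434
t_1 = 3.456434: f = 26.783637, f' = 40.090806 → t_2 = 3.456434 - (26.783637)/(40.090806) = 2.788360
t_2 = 2.788360: f = 4.329883, f' = 27.574848 → t_3 = 2.788360 - (4.329883)/(27.574848) = 2.631337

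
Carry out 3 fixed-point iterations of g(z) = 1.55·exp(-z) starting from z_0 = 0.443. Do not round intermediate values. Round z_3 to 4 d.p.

z_1 = g(0.443000) = 0.995266
z_2 = g(0.995266) = 0.572919
z_3 = g(0.572919) = 0.874010

0.8740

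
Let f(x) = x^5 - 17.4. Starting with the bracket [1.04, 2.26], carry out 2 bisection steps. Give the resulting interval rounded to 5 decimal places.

[1.65000, 1.95500]

f(1.040000) = -16.183347, f(2.260000) = 41.557926 (opposite signs)
step 1: m = 1.650000, f(m) = -5.170190 < 0 → root in [1.650000, 2.260000]
step 2: m = 1.955000, f(m) = 11.158396 > 0 → root in [1.650000, 1.955000]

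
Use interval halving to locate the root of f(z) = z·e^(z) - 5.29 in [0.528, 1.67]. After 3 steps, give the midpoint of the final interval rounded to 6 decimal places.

1.313125

f(0.528000) = -4.394756, f(1.670000) = 3.581320 (opposite signs)
step 1: m = 1.099000, f(m) = -1.991721 < 0 → root in [1.099000, 1.670000]
step 2: m = 1.384500, f(m) = 0.238072 > 0 → root in [1.099000, 1.384500]
step 3: m = 1.241750, f(m) = -0.991476 < 0 → root in [1.241750, 1.384500]
Midpoint of [1.241750, 1.384500] = 1.313125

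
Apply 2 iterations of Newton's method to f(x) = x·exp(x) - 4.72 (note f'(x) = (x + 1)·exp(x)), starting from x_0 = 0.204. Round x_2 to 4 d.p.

2.5118

x_0 = 0.204000: f = -4.469835, f' = 1.476463 → x_1 = 0.204000 - (-4.469835)/(1.476463) = 3.231394
x_1 = 3.231394: f = 77.082487, f' = 107.117408 → x_2 = 3.231394 - (77.082487)/(107.117408) = 2.511787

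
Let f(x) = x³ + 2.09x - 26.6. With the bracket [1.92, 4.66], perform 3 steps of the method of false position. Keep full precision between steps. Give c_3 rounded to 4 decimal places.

False-position update: c = (a·f(b) − b·f(a))/(f(b) − f(a)); replace the endpoint whose sign matches f(c).
f(1.920000) = -15.509312, f(4.660000) = 84.334096
step 1: c = 2.345622, f(c) = -8.792179 < 0 → new bracket [2.345622, 4.660000]
step 2: c = 2.564125, f(c) = -4.382525 < 0 → new bracket [2.564125, 4.660000]
step 3: c = 2.667660, f(c) = -2.040436 < 0 → new bracket [2.667660, 4.660000]

2.6677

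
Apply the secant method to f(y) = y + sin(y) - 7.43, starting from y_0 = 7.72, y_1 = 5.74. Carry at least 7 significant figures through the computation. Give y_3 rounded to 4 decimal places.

6.8819

f(y_0) = 1.281038, f(y_1) = -2.206865
y_2 = 5.740000 - (-2.206865)·(5.740000 - 7.720000)/(-2.206865 - (1.281038)) = 6.992785; f(y_2) = 0.214315
y_3 = 6.992785 - (0.214315)·(6.992785 - 5.740000)/(0.214315 - (-2.206865)) = 6.881893; f(y_3) = 0.015468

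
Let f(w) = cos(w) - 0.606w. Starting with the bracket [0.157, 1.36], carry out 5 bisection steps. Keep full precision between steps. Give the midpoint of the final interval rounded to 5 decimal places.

0.96527

f(0.157000) = 0.892559, f(1.360000) = -0.614921 (opposite signs)
step 1: m = 0.758500, f(m) = 0.266218 > 0 → root in [0.758500, 1.360000]
step 2: m = 1.059250, f(m) = -0.152379 < 0 → root in [0.758500, 1.059250]
step 3: m = 0.908875, f(m) = 0.063855 > 0 → root in [0.908875, 1.059250]
step 4: m = 0.984063, f(m) = -0.042698 < 0 → root in [0.908875, 0.984063]
step 5: m = 0.946469, f(m) = 0.010992 > 0 → root in [0.946469, 0.984063]
Midpoint of [0.946469, 0.984063] = 0.965266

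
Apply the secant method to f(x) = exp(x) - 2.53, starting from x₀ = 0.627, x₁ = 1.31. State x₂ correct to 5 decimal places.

f(x_0) = -0.658014, f(x_1) = 1.176174
x_2 = 1.310000 - (1.176174)·(1.310000 - 0.627000)/(1.176174 - (-0.658014)) = 0.872026; f(x_2) = -0.138249

0.87203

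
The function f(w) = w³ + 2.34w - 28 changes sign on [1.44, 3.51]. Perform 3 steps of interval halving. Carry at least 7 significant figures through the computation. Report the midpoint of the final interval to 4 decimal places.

2.8631

f(1.440000) = -21.644416, f(3.510000) = 23.456951 (opposite signs)
step 1: m = 2.475000, f(m) = -7.047578 < 0 → root in [2.475000, 3.510000]
step 2: m = 2.992500, f(m) = 5.800456 > 0 → root in [2.475000, 2.992500]
step 3: m = 2.733750, f(m) = -1.172648 < 0 → root in [2.733750, 2.992500]
Midpoint of [2.733750, 2.992500] = 2.863125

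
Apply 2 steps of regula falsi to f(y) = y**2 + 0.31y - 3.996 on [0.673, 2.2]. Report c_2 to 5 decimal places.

1.83929

False-position update: c = (a·f(b) − b·f(a))/(f(b) − f(a)); replace the endpoint whose sign matches f(c).
f(0.673000) = -3.334441, f(2.200000) = 1.526000
step 1: c = 1.720578, f(c) = -0.502232 < 0 → new bracket [1.720578, 2.200000]
step 2: c = 1.839293, f(c) = -0.042821 < 0 → new bracket [1.839293, 2.200000]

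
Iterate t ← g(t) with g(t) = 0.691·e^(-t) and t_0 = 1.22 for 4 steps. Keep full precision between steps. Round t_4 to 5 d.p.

t_1 = g(1.220000) = 0.204004
t_2 = g(0.204004) = 0.563482
t_3 = g(0.563482) = 0.393333
t_4 = g(0.393333) = 0.466289

0.46629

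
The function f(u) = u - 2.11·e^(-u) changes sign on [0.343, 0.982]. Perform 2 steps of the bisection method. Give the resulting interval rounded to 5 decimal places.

[0.82225, 0.98200]

f(0.343000) = -1.154337, f(0.982000) = 0.191676 (opposite signs)
step 1: m = 0.662500, f(m) = -0.425333 < 0 → root in [0.662500, 0.982000]
step 2: m = 0.822250, f(m) = -0.104972 < 0 → root in [0.822250, 0.982000]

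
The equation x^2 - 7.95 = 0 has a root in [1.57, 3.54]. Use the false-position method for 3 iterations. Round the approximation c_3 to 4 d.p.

f(1.570000) = -5.485100, f(3.540000) = 4.581600
step 1: c = 2.643405, f(c) = -0.962410 < 0 → new bracket [2.643405, 3.540000]
step 2: c = 2.799049, f(c) = -0.115325 < 0 → new bracket [2.799049, 3.540000]
step 3: c = 2.817242, f(c) = -0.013149 < 0 → new bracket [2.817242, 3.540000]

2.8172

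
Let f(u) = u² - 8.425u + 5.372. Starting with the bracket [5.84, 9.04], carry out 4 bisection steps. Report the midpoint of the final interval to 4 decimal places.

7.7400

f(5.840000) = -9.724400, f(9.040000) = 10.931600 (opposite signs)
step 1: m = 7.440000, f(m) = -1.956400 < 0 → root in [7.440000, 9.040000]
step 2: m = 8.240000, f(m) = 3.847600 > 0 → root in [7.440000, 8.240000]
step 3: m = 7.840000, f(m) = 0.785600 > 0 → root in [7.440000, 7.840000]
step 4: m = 7.640000, f(m) = -0.625400 < 0 → root in [7.640000, 7.840000]
Midpoint of [7.640000, 7.840000] = 7.740000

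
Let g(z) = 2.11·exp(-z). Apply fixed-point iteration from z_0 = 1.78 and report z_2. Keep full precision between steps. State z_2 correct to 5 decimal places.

1.47825

z_1 = g(1.780000) = 0.355826
z_2 = g(0.355826) = 1.478254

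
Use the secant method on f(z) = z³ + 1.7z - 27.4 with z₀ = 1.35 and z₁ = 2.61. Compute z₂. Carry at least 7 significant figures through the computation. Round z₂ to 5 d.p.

2.98404

f(z_0) = -22.644625, f(z_1) = -5.183419
z_2 = 2.610000 - (-5.183419)·(2.610000 - 1.350000)/(-5.183419 - (-22.644625)) = 2.984035; f(z_2) = 4.244104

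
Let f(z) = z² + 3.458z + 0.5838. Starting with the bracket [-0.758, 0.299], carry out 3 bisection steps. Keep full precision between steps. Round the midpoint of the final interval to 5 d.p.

f(-0.758000) = -1.462800, f(0.299000) = 1.707143 (opposite signs)
step 1: m = -0.229500, f(m) = -0.157141 < 0 → root in [-0.229500, 0.299000]
step 2: m = 0.034750, f(m) = 0.705173 > 0 → root in [-0.229500, 0.034750]
step 3: m = -0.097375, f(m) = 0.256559 > 0 → root in [-0.229500, -0.097375]
Midpoint of [-0.229500, -0.097375] = -0.163438

-0.16344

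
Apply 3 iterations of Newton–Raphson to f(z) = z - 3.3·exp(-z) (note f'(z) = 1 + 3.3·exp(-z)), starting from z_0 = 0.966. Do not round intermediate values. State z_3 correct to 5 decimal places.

1.09927

z_0 = 0.966000: f = -0.289988, f' = 2.255988 → z_1 = 0.966000 - (-0.289988)/(2.255988) = 1.094541
z_1 = 1.094541: f = -0.009946, f' = 2.104487 → z_2 = 1.094541 - (-0.009946)/(2.104487) = 1.099267
z_2 = 1.099267: f = -0.000012, f' = 2.099280 → z_3 = 1.099267 - (-0.000012)/(2.099280) = 1.099273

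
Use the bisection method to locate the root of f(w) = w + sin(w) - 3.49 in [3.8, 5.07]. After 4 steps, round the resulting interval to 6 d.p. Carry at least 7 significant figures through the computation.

f(3.800000) = -0.301858, f(5.070000) = 0.643264 (opposite signs)
step 1: m = 4.435000, f(m) = -0.016774 < 0 → root in [4.435000, 5.070000]
step 2: m = 4.752500, f(m) = 0.263304 > 0 → root in [4.435000, 4.752500]
step 3: m = 4.593750, f(m) = 0.110779 > 0 → root in [4.435000, 4.593750]
step 4: m = 4.514375, f(m) = 0.043916 > 0 → root in [4.435000, 4.514375]

[4.435000, 4.514375]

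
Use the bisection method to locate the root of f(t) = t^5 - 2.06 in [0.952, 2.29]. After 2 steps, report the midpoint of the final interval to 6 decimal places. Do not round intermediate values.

1.119250

f(0.952000) = -1.278040, f(2.290000) = 60.916339 (opposite signs)
step 1: m = 1.621000, f(m) = 9.132190 > 0 → root in [0.952000, 1.621000]
step 2: m = 1.286500, f(m) = 1.464106 > 0 → root in [0.952000, 1.286500]
Midpoint of [0.952000, 1.286500] = 1.119250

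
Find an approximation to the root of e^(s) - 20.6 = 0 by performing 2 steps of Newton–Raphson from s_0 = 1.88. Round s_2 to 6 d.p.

Newton update: s ← s − f(s)/f'(s).
f'(s) = e^(s)
s_0 = 1.880000: f = -14.046495, f' = 6.553505 → s_1 = 1.880000 - (-14.046495)/(6.553505) = 4.023356
s_1 = 4.023356: f = 35.288363, f' = 55.888363 → s_2 = 4.023356 - (35.288363)/(55.888363) = 3.391948

3.391948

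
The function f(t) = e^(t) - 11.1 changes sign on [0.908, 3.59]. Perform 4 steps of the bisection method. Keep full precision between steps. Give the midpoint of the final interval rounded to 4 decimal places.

2.3328

f(0.908000) = -8.620641, f(3.590000) = 25.134076 (opposite signs)
step 1: m = 2.249000, f(m) = -1.621747 < 0 → root in [2.249000, 3.590000]
step 2: m = 2.919500, f(m) = 7.432019 > 0 → root in [2.249000, 2.919500]
step 3: m = 2.584250, f(m) = 2.153345 > 0 → root in [2.249000, 2.584250]
step 4: m = 2.416625, f(m) = 0.107969 > 0 → root in [2.249000, 2.416625]
Midpoint of [2.249000, 2.416625] = 2.332813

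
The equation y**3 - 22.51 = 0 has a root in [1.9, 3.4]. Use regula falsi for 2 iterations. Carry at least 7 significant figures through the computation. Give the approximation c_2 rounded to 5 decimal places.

f(1.900000) = -15.651000, f(3.400000) = 16.794000
step 1: c = 2.623578, f(c) = -4.451481 < 0 → new bracket [2.623578, 3.400000]
step 2: c = 2.786259, f(c) = -0.879607 < 0 → new bracket [2.786259, 3.400000]

2.78626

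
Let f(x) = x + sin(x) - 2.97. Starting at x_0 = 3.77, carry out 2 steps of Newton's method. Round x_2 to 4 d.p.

f'(x) = 1 + cos(x)
x_0 = 3.770000: f = 0.212143, f' = 0.191035 → x_1 = 3.770000 - (0.212143)/(0.191035) = 2.659509
x_1 = 2.659509: f = 0.153135, f' = 0.113969 → x_2 = 2.659509 - (0.153135)/(0.113969) = 1.315854

1.3159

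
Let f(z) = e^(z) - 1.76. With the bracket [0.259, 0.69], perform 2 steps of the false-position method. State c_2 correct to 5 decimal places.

0.56411

f(0.259000) = -0.464366, f(0.690000) = 0.233716
step 1: c = 0.545703, f(c) = -0.034180 < 0 → new bracket [0.545703, 0.690000]
step 2: c = 0.564113, f(c) = -0.002112 < 0 → new bracket [0.564113, 0.690000]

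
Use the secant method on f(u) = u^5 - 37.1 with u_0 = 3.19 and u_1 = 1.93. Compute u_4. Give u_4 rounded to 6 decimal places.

f(u_0) = 293.234106, f(u_1) = -10.321482
u_2 = 1.930000 - (-10.321482)·(1.930000 - 3.190000)/(-10.321482 - (293.234106)) = 1.972842; f(u_2) = -7.214397
u_3 = 1.972842 - (-7.214397)·(1.972842 - 1.930000)/(-7.214397 - (-10.321482)) = 2.072319; f(u_3) = 1.119340
u_4 = 2.072319 - (1.119340)·(2.072319 - 1.972842)/(1.119340 - (-7.214397)) = 2.058958; f(u_4) = -0.096958

2.058958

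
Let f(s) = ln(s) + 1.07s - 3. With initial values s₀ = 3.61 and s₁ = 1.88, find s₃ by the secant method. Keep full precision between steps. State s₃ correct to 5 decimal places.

f(s_0) = 2.146408, f(s_1) = -0.357128
s_2 = 1.880000 - (-0.357128)·(1.880000 - 3.610000)/(-0.357128 - (2.146408)) = 2.126784; f(s_2) = 0.030269
s_3 = 2.126784 - (0.030269)·(2.126784 - 1.880000)/(0.030269 - (-0.357128)) = 2.107501; f(s_3) = 0.000529

2.10750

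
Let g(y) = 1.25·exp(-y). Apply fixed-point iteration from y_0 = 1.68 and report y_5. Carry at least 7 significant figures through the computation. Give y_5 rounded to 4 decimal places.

0.5698

y_1 = g(1.680000) = 0.232967
y_2 = g(0.232967) = 0.990224
y_3 = g(0.990224) = 0.464367
y_4 = g(0.464367) = 0.785666
y_5 = g(0.785666) = 0.569770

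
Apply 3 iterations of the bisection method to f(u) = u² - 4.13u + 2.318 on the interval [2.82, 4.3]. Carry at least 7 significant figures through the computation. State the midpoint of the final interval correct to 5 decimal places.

f(2.820000) = -1.376200, f(4.300000) = 3.049000 (opposite signs)
step 1: m = 3.560000, f(m) = 0.288800 > 0 → root in [2.820000, 3.560000]
step 2: m = 3.190000, f(m) = -0.680600 < 0 → root in [3.190000, 3.560000]
step 3: m = 3.375000, f(m) = -0.230125 < 0 → root in [3.375000, 3.560000]
Midpoint of [3.375000, 3.560000] = 3.467500

3.46750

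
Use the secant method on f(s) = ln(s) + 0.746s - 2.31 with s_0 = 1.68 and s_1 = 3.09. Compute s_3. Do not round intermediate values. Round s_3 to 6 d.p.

f(s_0) = -0.537926, f(s_1) = 1.123311
s_2 = 3.090000 - (1.123311)·(3.090000 - 1.680000)/(1.123311 - (-0.537926)) = 2.136573; f(s_2) = 0.043086
s_3 = 2.136573 - (0.043086)·(2.136573 - 3.090000)/(0.043086 - (1.123311)) = 2.098544; f(s_3) = -0.003242

2.098544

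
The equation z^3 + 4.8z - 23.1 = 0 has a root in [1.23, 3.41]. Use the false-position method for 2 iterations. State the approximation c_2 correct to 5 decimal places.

f(1.230000) = -15.335133, f(3.410000) = 32.919821
step 1: c = 1.922791, f(c) = -6.761807 < 0 → new bracket [1.922791, 3.410000]
step 2: c = 2.176213, f(c) = -2.347836 < 0 → new bracket [2.176213, 3.410000]

2.17621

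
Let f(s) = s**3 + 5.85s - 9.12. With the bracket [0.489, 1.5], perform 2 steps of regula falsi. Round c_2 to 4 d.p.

f(0.489000) = -6.142420, f(1.500000) = 3.030000
step 1: c = 1.166028, f(c) = -0.713378 < 0 → new bracket [1.166028, 1.500000]
step 2: c = 1.229673, f(c) = -0.067026 < 0 → new bracket [1.229673, 1.500000]

1.2297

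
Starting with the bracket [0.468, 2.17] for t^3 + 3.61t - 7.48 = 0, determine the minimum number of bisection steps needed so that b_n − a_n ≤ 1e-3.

Initial width b − a = 2.17 − 0.468 = 1.702000.
After n steps the width is (b−a)/2^n; need (b−a)/2^n ≤ 1e-3.
So n ≥ log₂(1.702000/1e-3) = log₂(1702.0000) ≈ 10.7330.
Hence n = 11.

11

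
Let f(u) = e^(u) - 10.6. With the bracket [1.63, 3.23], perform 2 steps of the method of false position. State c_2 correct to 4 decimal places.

2.2472

f(1.630000) = -5.496125, f(3.230000) = 14.679657
step 1: c = 2.065859, f(c) = -2.707924 < 0 → new bracket [2.065859, 3.230000]
step 2: c = 2.247161, f(c) = -1.139159 < 0 → new bracket [2.247161, 3.230000]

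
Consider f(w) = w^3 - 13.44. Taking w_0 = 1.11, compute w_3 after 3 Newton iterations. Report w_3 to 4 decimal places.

2.5520

f'(w) = 3w^2
w_0 = 1.110000: f = -12.072369, f' = 3.696300 → w_1 = 1.110000 - (-12.072369)/(3.696300) = 4.376069
w_1 = 4.376069: f = 70.361605, f' = 57.449927 → w_2 = 4.376069 - (70.361605)/(57.449927) = 3.151322
w_2 = 3.151322: f = 17.855240, f' = 29.792488 → w_3 = 3.151322 - (17.855240)/(29.792488) = 2.552002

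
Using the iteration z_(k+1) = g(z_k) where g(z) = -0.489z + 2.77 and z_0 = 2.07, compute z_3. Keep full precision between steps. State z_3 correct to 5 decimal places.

1.83579

z_1 = g(2.070000) = 1.757770
z_2 = g(1.757770) = 1.910450
z_3 = g(1.910450) = 1.835790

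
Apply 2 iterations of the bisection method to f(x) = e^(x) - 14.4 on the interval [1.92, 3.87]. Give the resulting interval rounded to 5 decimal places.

f(1.920000) = -7.579042, f(3.870000) = 33.542386 (opposite signs)
step 1: m = 2.895000, f(m) = 3.683501 > 0 → root in [1.920000, 2.895000]
step 2: m = 2.407500, f(m) = -3.293839 < 0 → root in [2.407500, 2.895000]

[2.40750, 2.89500]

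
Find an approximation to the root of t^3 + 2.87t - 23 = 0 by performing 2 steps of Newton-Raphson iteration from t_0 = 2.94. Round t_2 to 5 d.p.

f'(t) = 3t^2 + 2.87
t_0 = 2.940000: f = 10.849984, f' = 28.800800 → t_1 = 2.940000 - (10.849984)/(28.800800) = 2.563275
t_1 = 2.563275: f = 1.198285, f' = 22.581135 → t_2 = 2.563275 - (1.198285)/(22.581135) = 2.510209

2.51021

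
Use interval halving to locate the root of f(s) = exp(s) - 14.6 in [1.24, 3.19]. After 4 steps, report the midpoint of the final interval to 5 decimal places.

2.64156

f(1.240000) = -11.144387, f(3.190000) = 9.688427 (opposite signs)
step 1: m = 2.215000, f(m) = -5.438591 < 0 → root in [2.215000, 3.190000]
step 2: m = 2.702500, f(m) = 0.316978 > 0 → root in [2.215000, 2.702500]
step 3: m = 2.458750, f(m) = -2.909810 < 0 → root in [2.458750, 2.702500]
step 4: m = 2.580625, f(m) = -1.394611 < 0 → root in [2.580625, 2.702500]
Midpoint of [2.580625, 2.702500] = 2.641562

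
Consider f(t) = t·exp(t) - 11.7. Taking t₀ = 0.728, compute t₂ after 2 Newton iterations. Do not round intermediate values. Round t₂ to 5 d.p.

Newton update: t ← t − f(t)/f'(t).
f'(t) = (t + 1)·exp(t)
t_0 = 0.728000: f = -10.192360, f' = 3.578575 → t_1 = 0.728000 - (-10.192360)/(3.578575) = 3.576162
t_1 = 3.576162: f = 116.098086, f' = 163.534192 → t_2 = 3.576162 - (116.098086)/(163.534192) = 2.866230

2.86623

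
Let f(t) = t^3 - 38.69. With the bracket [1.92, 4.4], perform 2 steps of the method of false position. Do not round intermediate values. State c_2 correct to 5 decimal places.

3.25968

False-position update: c = (a·f(b) − b·f(a))/(f(b) − f(a)); replace the endpoint whose sign matches f(c).
f(1.920000) = -31.612112, f(4.400000) = 46.494000
step 1: c = 2.923738, f(c) = -13.697186 < 0 → new bracket [2.923738, 4.400000]
step 2: c = 3.259678, f(c) = -4.054296 < 0 → new bracket [3.259678, 4.400000]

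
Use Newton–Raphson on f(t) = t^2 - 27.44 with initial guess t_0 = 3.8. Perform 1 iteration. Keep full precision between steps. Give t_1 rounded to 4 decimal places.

f'(t) = 2t
t_0 = 3.800000: f = -13.000000, f' = 7.600000 → t_1 = 3.800000 - (-13.000000)/(7.600000) = 5.510526

5.5105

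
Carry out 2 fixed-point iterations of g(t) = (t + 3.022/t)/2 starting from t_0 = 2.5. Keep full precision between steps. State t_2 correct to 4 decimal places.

t_1 = g(2.500000) = 1.854400
t_2 = g(1.854400) = 1.742019

1.7420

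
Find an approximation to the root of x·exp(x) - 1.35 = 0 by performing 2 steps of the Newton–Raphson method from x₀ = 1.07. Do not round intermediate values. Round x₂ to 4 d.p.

f'(x) = (x + 1)·exp(x)
x_0 = 1.070000: f = 1.769456, f' = 6.034836 → x_1 = 1.070000 - (1.769456)/(6.034836) = 0.776793
x_1 = 0.776793: f = 0.339127, f' = 3.863614 → x_2 = 0.776793 - (0.339127)/(3.863614) = 0.689019

0.6890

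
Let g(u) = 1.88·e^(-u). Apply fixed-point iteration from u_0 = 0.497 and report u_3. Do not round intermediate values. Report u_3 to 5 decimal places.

1.03276

u_1 = g(0.497000) = 1.143704
u_2 = g(1.143704) = 0.599037
u_3 = g(0.599037) = 1.032760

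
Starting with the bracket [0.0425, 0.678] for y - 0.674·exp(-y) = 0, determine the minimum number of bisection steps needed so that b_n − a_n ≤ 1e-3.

10

Initial width b − a = 0.678 − 0.0425 = 0.635500.
After n steps the width is (b−a)/2^n; need (b−a)/2^n ≤ 1e-3.
So n ≥ log₂(0.635500/1e-3) = log₂(635.5000) ≈ 9.3117.
Hence n = 10.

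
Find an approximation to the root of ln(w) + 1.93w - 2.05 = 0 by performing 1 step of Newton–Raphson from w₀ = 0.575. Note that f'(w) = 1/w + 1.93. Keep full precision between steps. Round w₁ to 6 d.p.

0.982082

w_0 = 0.575000: f = -1.493635, f' = 3.669130 → w_1 = 0.575000 - (-1.493635)/(3.669130) = 0.982082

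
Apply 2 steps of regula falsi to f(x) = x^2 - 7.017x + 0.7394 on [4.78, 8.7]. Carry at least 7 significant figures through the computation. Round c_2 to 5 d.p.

6.77805

f(4.780000) = -9.953460, f(8.700000) = 15.381500
step 1: c = 6.320068, f(c) = -3.665257 < 0 → new bracket [6.320068, 8.700000]
step 2: c = 6.778050, f(c) = -0.880218 < 0 → new bracket [6.778050, 8.700000]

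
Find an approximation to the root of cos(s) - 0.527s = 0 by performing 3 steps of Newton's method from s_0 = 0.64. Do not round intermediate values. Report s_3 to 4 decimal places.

f'(s) = -sin(s) - 0.527
s_0 = 0.640000: f = 0.464816, f' = -1.124195 → s_1 = 0.640000 - (0.464816)/(-1.124195) = 1.053465
s_1 = 1.053465: f = -0.060614, f' = -1.396142 → s_2 = 1.053465 - (-0.060614)/(-1.396142) = 1.010050
s_2 = 1.010050: f = -0.000478, f' = -1.373858 → s_3 = 1.010050 - (-0.000478)/(-1.373858) = 1.009702

1.0097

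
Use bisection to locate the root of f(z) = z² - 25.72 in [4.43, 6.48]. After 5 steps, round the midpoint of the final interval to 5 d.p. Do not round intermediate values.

5.10266

f(4.430000) = -6.095100, f(6.480000) = 16.270400 (opposite signs)
step 1: m = 5.455000, f(m) = 4.037025 > 0 → root in [4.430000, 5.455000]
step 2: m = 4.942500, f(m) = -1.291694 < 0 → root in [4.942500, 5.455000]
step 3: m = 5.198750, f(m) = 1.307002 > 0 → root in [4.942500, 5.198750]
step 4: m = 5.070625, f(m) = -0.008762 < 0 → root in [5.070625, 5.198750]
step 5: m = 5.134688, f(m) = 0.645016 > 0 → root in [5.070625, 5.134688]
Midpoint of [5.070625, 5.134688] = 5.102656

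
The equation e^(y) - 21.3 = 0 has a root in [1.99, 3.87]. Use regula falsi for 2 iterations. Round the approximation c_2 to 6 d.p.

2.903051

f(1.990000) = -13.984466, f(3.870000) = 26.642386
step 1: c = 2.637129, f(c) = -7.326977 < 0 → new bracket [2.637129, 3.870000]
step 2: c = 2.903051, f(c) = -3.070318 < 0 → new bracket [2.903051, 3.870000]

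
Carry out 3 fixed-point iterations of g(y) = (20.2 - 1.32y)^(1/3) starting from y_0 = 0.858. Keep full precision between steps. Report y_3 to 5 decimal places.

2.56257

y_1 = g(0.858000) = 2.671555
y_2 = g(2.671555) = 2.554716
y_3 = g(2.554716) = 2.562569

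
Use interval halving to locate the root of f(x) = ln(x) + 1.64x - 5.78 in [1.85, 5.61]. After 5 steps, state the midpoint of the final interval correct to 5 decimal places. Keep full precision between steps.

2.84875

f(1.850000) = -2.130814, f(5.610000) = 5.144951 (opposite signs)
step 1: m = 3.730000, f(m) = 1.653608 > 0 → root in [1.850000, 3.730000]
step 2: m = 2.790000, f(m) = -0.178358 < 0 → root in [2.790000, 3.730000]
step 3: m = 3.260000, f(m) = 0.748127 > 0 → root in [2.790000, 3.260000]
step 4: m = 3.025000, f(m) = 0.287911 > 0 → root in [2.790000, 3.025000]
step 5: m = 2.907500, f(m) = 0.055594 > 0 → root in [2.790000, 2.907500]
Midpoint of [2.790000, 2.907500] = 2.848750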